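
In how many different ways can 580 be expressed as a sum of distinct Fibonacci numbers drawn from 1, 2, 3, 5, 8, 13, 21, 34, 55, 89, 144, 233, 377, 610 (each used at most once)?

580 = 377+144+55+3+1 = 377+144+34+21+3+1 = 377+144+34+13+8+3+1 = 377+89+55+34+21+3+1 = … (3 more), for 7 in all.

7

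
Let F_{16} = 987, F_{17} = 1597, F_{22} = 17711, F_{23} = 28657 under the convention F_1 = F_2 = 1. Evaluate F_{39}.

63245986

By the addition formula F_{m+n} = F_m F_{n+1} + F_{m−1} F_n with m=17, n=22: F_{39} = 1597·28657 + 987·17711 = 45765229 + 17480757 = 63245986.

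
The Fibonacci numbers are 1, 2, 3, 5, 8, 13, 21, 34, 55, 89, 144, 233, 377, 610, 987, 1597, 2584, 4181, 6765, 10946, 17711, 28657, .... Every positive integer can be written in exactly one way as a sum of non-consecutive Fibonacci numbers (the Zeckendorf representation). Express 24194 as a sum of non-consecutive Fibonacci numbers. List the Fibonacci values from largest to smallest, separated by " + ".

Greedy algorithm:
17711 ≤ 24194 < 28657, so take 17711; remainder 6483
4181 ≤ 6483 < 6765, so take 4181; remainder 2302
1597 ≤ 2302 < 2584, so take 1597; remainder 705
610 ≤ 705 < 987, so take 610; remainder 95
89 ≤ 95 < 144, so take 89; remainder 6
5 ≤ 6 < 8, so take 5; remainder 1
1 ≤ 1 < 2, so take 1; remainder 0
So 24194 = 17711 + 4181 + 1597 + 610 + 89 + 5 + 1, with no two terms consecutive in the sequence.

17711 + 4181 + 1597 + 610 + 89 + 5 + 1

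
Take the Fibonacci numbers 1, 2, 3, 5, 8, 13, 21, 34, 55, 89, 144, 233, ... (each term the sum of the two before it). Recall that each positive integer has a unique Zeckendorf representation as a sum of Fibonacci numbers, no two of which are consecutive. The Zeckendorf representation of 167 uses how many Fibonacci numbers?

3

take 144 (≤ 167); 167 − 144 = 23
take 21 (≤ 23); 23 − 21 = 2
take 2 (≤ 2); 2 − 2 = 0
167 = 144 + 21 + 2, which has 3 terms.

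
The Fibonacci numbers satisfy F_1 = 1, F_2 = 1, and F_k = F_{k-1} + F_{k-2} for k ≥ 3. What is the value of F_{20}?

6765

Iterating the recurrence up to F_{14} = 377 and F_{13} = 233:
F_{15} = F_{14} + F_{13} = 377 + 233 = 610
F_{16} = F_{15} + F_{14} = 610 + 377 = 987
F_{17} = F_{16} + F_{15} = 987 + 610 = 1597
F_{18} = F_{17} + F_{16} = 1597 + 987 = 2584
F_{19} = F_{18} + F_{17} = 2584 + 1597 = 4181
F_{20} = F_{19} + F_{18} = 4181 + 2584 = 6765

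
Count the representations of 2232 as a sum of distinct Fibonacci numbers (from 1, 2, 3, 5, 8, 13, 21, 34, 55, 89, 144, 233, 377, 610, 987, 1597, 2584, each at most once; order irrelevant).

Starting from the Zeckendorf form and repeatedly splitting a term F_k into F_{k−1} + F_{k−2} (when neither is already used) reaches every representation.
2232 = 1597+610+21+3+1 = 1597+610+13+8+3+1 = 1597+377+233+21+3+1 = … (11 more), for 14 in all.

14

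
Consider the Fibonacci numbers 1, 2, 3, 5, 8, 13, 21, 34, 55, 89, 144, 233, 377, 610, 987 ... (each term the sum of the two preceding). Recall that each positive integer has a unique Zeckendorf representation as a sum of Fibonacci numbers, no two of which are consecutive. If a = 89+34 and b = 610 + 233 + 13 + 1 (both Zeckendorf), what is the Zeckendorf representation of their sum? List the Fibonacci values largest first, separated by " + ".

610 + 233 + 89 + 34 + 13 + 1

The two numbers are 123 and 857, so their sum is 980.
Greedily peel off the largest Fibonacci term at each step:
610 ≤ 980 < 987, so take 610; remainder 370
233 ≤ 370 < 377, so take 233; remainder 137
89 ≤ 137 < 144, so take 89; remainder 48
34 ≤ 48 < 55, so take 34; remainder 14
13 ≤ 14 < 21, so take 13; remainder 1
1 ≤ 1 < 2, so take 1; remainder 0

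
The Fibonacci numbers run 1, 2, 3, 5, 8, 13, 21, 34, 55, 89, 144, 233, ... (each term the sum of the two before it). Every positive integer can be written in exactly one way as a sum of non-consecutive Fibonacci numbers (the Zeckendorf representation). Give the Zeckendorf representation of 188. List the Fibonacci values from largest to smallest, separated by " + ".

144 + 34 + 8 + 2

take 144 (≤ 188); 188 − 144 = 44
take 34 (≤ 44); 44 − 34 = 10
take 8 (≤ 10); 10 − 8 = 2
take 2 (≤ 2); 2 − 2 = 0
So 188 = 144 + 34 + 8 + 2, with no two terms consecutive in the sequence.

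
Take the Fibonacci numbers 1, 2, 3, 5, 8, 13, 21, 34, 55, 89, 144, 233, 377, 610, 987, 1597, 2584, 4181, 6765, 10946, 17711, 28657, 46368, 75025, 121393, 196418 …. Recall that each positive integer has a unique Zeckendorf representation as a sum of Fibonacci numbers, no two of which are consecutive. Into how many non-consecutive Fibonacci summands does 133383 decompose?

Repeatedly subtract the largest Fibonacci number that fits:
133383: greatest Fibonacci not exceeding it is 121393, leaving 11990
11990: greatest Fibonacci not exceeding it is 10946, leaving 1044
1044: greatest Fibonacci not exceeding it is 987, leaving 57
57: greatest Fibonacci not exceeding it is 55, leaving 2
2: greatest Fibonacci not exceeding it is 2, leaving 0
133383 = 121393 + 10946 + 987 + 55 + 2, which has 5 terms.

5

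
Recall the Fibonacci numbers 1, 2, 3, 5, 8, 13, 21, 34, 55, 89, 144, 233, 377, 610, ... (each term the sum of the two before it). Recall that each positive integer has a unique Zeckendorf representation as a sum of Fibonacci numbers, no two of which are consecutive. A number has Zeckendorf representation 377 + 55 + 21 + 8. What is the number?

461

377 + 55 + 21 + 8 = 461.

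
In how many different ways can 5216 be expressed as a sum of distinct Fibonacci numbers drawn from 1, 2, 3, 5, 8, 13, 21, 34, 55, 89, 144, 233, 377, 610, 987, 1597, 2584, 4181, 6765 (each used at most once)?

Starting from the Zeckendorf form and repeatedly splitting a term F_k into F_{k−1} + F_{k−2} (when neither is already used) reaches every representation.
5216 = 4181+987+34+13+1 = 4181+987+34+8+5+1 = 4181+610+377+34+13+1 = … (37 more), for 40 in all.

40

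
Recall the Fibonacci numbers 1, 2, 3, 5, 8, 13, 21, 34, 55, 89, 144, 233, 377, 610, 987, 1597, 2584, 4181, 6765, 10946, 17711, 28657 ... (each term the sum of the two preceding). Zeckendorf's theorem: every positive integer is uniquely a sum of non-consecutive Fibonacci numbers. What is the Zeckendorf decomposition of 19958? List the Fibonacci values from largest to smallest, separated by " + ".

17711 + 1597 + 610 + 34 + 5 + 1

subtract 17711 from 19958: 2247 remains
subtract 1597 from 2247: 650 remains
subtract 610 from 650: 40 remains
subtract 34 from 40: 6 remains
subtract 5 from 6: 1 remains
subtract 1 from 1: 0 remains
So 19958 = 17711 + 1597 + 610 + 34 + 5 + 1, with no two terms consecutive in the sequence.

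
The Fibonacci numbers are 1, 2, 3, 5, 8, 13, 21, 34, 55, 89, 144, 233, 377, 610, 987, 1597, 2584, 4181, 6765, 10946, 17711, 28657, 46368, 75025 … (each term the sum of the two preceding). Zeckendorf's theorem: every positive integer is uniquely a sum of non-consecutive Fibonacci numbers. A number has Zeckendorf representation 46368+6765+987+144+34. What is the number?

46368+6765+987+144+34 = 54298.

54298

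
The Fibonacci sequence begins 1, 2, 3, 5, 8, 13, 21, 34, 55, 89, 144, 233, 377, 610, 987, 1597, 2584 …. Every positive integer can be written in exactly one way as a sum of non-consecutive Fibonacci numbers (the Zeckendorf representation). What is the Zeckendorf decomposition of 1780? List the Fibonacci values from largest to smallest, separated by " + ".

1597 + 144 + 34 + 5

Greedy algorithm:
1780 − 1597 = 183
183 − 144 = 39
39 − 34 = 5
5 − 5 = 0
So 1780 = 1597 + 144 + 34 + 5, with no two terms consecutive in the sequence.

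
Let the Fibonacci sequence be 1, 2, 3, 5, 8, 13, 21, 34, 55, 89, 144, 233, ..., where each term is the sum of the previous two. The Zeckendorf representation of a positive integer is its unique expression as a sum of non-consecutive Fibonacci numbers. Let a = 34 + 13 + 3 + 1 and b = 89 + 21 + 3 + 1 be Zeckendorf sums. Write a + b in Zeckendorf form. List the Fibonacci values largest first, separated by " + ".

144 + 21

The two numbers are 51 and 114, so their sum is 165.
Greedy algorithm:
take 144 (≤ 165); 165 − 144 = 21
take 21 (≤ 21); 21 − 21 = 0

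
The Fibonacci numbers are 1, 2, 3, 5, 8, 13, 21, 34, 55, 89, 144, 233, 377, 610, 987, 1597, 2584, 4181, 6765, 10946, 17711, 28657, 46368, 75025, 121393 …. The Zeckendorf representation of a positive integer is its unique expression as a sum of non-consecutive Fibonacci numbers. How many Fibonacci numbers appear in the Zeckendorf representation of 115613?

75025 ≤ 115613 < 121393, so take 75025; remainder 40588
28657 ≤ 40588 < 46368, so take 28657; remainder 11931
10946 ≤ 11931 < 17711, so take 10946; remainder 985
610 ≤ 985 < 987, so take 610; remainder 375
233 ≤ 375 < 377, so take 233; remainder 142
89 ≤ 142 < 144, so take 89; remainder 53
34 ≤ 53 < 55, so take 34; remainder 19
13 ≤ 19 < 21, so take 13; remainder 6
5 ≤ 6 < 8, so take 5; remainder 1
1 ≤ 1 < 2, so take 1; remainder 0
115613 = 75025 + 28657 + 10946 + 610 + 233 + 89 + 34 + 13 + 5 + 1, which has 10 terms.

10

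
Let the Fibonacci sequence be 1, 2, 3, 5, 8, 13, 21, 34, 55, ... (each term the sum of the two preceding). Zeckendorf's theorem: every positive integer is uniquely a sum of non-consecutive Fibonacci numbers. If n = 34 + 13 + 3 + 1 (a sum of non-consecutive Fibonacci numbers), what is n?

51

34 + 13 + 3 + 1 = 51.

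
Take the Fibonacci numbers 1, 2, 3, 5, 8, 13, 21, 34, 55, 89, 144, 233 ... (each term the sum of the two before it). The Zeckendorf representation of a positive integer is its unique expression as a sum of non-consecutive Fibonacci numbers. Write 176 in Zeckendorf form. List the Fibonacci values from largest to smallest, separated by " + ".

Repeatedly subtract the largest Fibonacci number that fits:
take 144 (≤ 176); 176 − 144 = 32
take 21 (≤ 32); 32 − 21 = 11
take 8 (≤ 11); 11 − 8 = 3
take 3 (≤ 3); 3 − 3 = 0
So 176 = 144 + 21 + 8 + 3, with no two terms consecutive in the sequence.

144 + 21 + 8 + 3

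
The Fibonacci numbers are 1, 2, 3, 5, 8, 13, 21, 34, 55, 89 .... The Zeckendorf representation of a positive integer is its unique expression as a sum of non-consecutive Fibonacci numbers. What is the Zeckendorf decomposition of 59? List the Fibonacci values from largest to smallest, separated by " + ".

Greedily peel off the largest Fibonacci term at each step:
59: greatest Fibonacci not exceeding it is 55, leaving 4
4: greatest Fibonacci not exceeding it is 3, leaving 1
1: greatest Fibonacci not exceeding it is 1, leaving 0
So 59 = 55 + 3 + 1, with no two terms consecutive in the sequence.

55 + 3 + 1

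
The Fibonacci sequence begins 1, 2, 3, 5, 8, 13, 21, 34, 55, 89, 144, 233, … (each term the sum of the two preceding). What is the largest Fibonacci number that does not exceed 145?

144

144 ≤ 145 < 233, so the largest Fibonacci number not exceeding 145 is 144.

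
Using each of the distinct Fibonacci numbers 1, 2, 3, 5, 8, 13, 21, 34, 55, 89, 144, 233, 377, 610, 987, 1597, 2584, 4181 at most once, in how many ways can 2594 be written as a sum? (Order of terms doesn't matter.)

13

2594 = 2584+8+2 = 2584+5+3+2 = 1597+987+8+2 = … (10 more), for 13 in all.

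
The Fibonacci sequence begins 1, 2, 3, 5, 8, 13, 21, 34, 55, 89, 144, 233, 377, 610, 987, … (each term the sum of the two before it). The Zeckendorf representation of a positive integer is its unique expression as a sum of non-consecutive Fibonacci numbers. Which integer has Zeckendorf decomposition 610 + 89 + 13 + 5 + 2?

610 + 89 + 13 + 5 + 2 = 719.

719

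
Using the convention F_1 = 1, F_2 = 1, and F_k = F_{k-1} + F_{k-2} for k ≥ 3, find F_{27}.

Iterating the recurrence up to F_{20} = 6765 and F_{19} = 4181:
F_{21} = F_{20} + F_{19} = 6765 + 4181 = 10946
F_{22} = F_{21} + F_{20} = 10946 + 6765 = 17711
F_{23} = F_{22} + F_{21} = 17711 + 10946 = 28657
F_{24} = F_{23} + F_{22} = 28657 + 17711 = 46368
F_{25} = F_{24} + F_{23} = 46368 + 28657 = 75025
F_{26} = F_{25} + F_{24} = 75025 + 46368 = 121393
F_{27} = F_{26} + F_{25} = 121393 + 75025 = 196418

196418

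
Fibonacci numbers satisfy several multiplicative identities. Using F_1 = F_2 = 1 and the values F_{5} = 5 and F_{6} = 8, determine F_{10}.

55

By the doubling identity F_{2k} = F_k(2F_{k+1} − F_k): F_{10} = 5·(2·8 − 5) = 5·11 = 55.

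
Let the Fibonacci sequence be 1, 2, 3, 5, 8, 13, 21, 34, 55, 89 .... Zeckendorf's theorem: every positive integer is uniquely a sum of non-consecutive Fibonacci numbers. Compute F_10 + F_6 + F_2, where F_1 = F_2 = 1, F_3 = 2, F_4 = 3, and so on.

64

F_10 + F_6 + F_2 = 55 + 8 + 1 = 64.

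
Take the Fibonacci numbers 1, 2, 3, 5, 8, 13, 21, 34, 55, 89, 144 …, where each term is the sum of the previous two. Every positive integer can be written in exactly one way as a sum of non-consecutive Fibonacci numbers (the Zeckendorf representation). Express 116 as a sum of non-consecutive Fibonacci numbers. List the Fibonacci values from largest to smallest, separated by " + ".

89 ≤ 116 < 144, so take 89; remainder 27
21 ≤ 27 < 34, so take 21; remainder 6
5 ≤ 6 < 8, so take 5; remainder 1
1 ≤ 1 < 2, so take 1; remainder 0
So 116 = 89 + 21 + 5 + 1, with no two terms consecutive in the sequence.

89 + 21 + 5 + 1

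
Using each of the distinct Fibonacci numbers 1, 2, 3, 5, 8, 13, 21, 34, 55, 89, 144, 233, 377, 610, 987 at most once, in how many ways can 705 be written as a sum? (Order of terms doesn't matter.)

19

Each representation comes from the Zeckendorf form by replacing some F_k with F_{k−1} + F_{k−2} where possible.
705 = 610+89+5+1 = 610+89+3+2+1 = 610+55+34+5+1 = … (16 more), for 19 in all.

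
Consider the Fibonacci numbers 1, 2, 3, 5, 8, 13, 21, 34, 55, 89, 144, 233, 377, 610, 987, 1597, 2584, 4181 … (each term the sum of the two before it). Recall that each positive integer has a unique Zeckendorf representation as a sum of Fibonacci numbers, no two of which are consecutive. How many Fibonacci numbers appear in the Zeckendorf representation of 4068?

Repeatedly subtract the largest Fibonacci number that fits:
take 2584 (≤ 4068); 4068 − 2584 = 1484
take 987 (≤ 1484); 1484 − 987 = 497
take 377 (≤ 497); 497 − 377 = 120
take 89 (≤ 120); 120 − 89 = 31
take 21 (≤ 31); 31 − 21 = 10
take 8 (≤ 10); 10 − 8 = 2
take 2 (≤ 2); 2 − 2 = 0
4068 = 2584 + 987 + 377 + 89 + 21 + 8 + 2, which has 7 terms.

7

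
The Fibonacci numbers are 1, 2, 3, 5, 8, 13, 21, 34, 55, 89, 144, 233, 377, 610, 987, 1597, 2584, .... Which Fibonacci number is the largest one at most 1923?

1597

1597 ≤ 1923 < 2584, so the largest Fibonacci number not exceeding 1923 is 1597.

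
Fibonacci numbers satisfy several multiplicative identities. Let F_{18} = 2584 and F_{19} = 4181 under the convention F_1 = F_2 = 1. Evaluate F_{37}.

By F_{2k+1} = F_k² + F_{k+1}²: F_{37} = 2584² + 4181² = 6677056 + 17480761 = 24157817.

24157817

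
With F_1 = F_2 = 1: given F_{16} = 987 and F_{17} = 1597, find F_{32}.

2178309

By the doubling identity F_{2k} = F_k(2F_{k+1} − F_k): F_{32} = 987·(2·1597 − 987) = 987·2207 = 2178309.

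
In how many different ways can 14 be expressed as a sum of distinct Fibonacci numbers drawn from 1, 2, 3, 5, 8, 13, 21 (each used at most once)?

3

Each representation comes from the Zeckendorf form by replacing some F_k with F_{k−1} + F_{k−2} where possible.
14 = 13+1 = 8+5+1 = 8+3+2+1 — 3 representations.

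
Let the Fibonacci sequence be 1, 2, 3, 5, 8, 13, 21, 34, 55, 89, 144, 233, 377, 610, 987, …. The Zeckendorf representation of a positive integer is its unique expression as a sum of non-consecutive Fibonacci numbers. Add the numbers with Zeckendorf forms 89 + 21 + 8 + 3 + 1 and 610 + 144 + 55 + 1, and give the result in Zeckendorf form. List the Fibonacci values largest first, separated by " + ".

The two numbers are 122 and 810, so their sum is 932.
Repeatedly subtract the largest Fibonacci number that fits:
take 610 (≤ 932); 932 − 610 = 322
take 233 (≤ 322); 322 − 233 = 89
take 89 (≤ 89); 89 − 89 = 0

610 + 233 + 89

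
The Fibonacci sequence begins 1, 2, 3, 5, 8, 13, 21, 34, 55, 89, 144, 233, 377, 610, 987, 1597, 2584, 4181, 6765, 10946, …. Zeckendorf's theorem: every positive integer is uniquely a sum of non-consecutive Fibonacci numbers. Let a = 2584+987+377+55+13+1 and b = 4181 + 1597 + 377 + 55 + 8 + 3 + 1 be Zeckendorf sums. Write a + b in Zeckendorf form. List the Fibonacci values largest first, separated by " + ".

The two numbers are 4017 and 6222, so their sum is 10239.
Greedily peel off the largest Fibonacci term at each step:
subtract 6765 from 10239: 3474 remains
subtract 2584 from 3474: 890 remains
subtract 610 from 890: 280 remains
subtract 233 from 280: 47 remains
subtract 34 from 47: 13 remains
subtract 13 from 13: 0 remains

6765 + 2584 + 610 + 233 + 34 + 13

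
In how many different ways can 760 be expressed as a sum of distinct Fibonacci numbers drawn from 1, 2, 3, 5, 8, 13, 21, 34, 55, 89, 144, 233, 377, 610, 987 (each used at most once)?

760 = 610+144+5+1 = 610+144+3+2+1 = 610+89+55+5+1 = 377+233+144+5+1 = … (12 more), for 16 in all.

16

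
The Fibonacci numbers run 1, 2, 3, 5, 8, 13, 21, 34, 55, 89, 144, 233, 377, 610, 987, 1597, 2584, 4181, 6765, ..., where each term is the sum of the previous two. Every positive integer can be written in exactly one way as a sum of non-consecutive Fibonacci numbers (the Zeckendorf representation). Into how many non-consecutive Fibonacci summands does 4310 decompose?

5

take 4181 (≤ 4310); 4310 − 4181 = 129
take 89 (≤ 129); 129 − 89 = 40
take 34 (≤ 40); 40 − 34 = 6
take 5 (≤ 6); 6 − 5 = 1
take 1 (≤ 1); 1 − 1 = 0
4310 = 4181 + 89 + 34 + 5 + 1, which has 5 terms.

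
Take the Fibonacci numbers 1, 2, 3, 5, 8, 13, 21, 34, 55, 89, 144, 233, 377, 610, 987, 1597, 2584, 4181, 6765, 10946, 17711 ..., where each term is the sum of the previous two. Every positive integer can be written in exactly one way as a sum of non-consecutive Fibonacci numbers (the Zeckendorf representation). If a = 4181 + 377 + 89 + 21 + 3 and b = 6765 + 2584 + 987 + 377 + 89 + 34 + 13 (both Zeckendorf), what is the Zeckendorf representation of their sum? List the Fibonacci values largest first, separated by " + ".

The two numbers are 4671 and 10849, so their sum is 15520.
Greedy algorithm:
15520: greatest Fibonacci not exceeding it is 10946, leaving 4574
4574: greatest Fibonacci not exceeding it is 4181, leaving 393
393: greatest Fibonacci not exceeding it is 377, leaving 16
16: greatest Fibonacci not exceeding it is 13, leaving 3
3: greatest Fibonacci not exceeding it is 3, leaving 0

10946 + 4181 + 377 + 13 + 3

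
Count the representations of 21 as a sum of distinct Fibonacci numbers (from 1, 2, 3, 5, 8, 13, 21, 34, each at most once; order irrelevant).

4

21 = 21 = 13+8 = 13+5+3 = 13+5+2+1 — 4 representations.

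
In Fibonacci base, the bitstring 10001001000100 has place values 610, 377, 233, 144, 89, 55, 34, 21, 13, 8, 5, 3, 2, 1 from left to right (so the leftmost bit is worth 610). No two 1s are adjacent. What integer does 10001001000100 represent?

Summing the place values of the 1 bits: 610 + 89 + 21 + 3 = 723.

723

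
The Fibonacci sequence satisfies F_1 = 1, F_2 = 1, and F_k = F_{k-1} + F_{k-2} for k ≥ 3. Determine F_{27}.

Iterating the recurrence up to F_{19} = 4181 and F_{18} = 2584:
F_{20} = F_{19} + F_{18} = 4181 + 2584 = 6765
F_{21} = F_{20} + F_{19} = 6765 + 4181 = 10946
F_{22} = F_{21} + F_{20} = 10946 + 6765 = 17711
F_{23} = F_{22} + F_{21} = 17711 + 10946 = 28657
F_{24} = F_{23} + F_{22} = 28657 + 17711 = 46368
F_{25} = F_{24} + F_{23} = 46368 + 28657 = 75025
F_{26} = F_{25} + F_{24} = 75025 + 46368 = 121393
F_{27} = F_{26} + F_{25} = 121393 + 75025 = 196418

196418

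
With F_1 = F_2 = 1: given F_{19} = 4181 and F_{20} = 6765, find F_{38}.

39088169

By the doubling identity F_{2k} = F_k(2F_{k+1} − F_k): F_{38} = 4181·(2·6765 − 4181) = 4181·9349 = 39088169.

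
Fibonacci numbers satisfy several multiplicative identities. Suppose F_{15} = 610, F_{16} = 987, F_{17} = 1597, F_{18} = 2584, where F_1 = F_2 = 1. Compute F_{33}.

By the addition formula F_{m+n} = F_m F_{n+1} + F_{m−1} F_n with m=18, n=15: F_{33} = 2584·987 + 1597·610 = 2550408 + 974170 = 3524578.

3524578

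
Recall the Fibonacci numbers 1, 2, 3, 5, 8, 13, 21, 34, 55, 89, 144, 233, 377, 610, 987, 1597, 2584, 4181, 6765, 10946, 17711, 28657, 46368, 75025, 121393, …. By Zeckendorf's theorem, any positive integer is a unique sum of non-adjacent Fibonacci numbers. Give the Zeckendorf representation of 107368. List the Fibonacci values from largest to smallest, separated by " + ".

Greedy algorithm:
subtract 75025 from 107368: 32343 remains
subtract 28657 from 32343: 3686 remains
subtract 2584 from 3686: 1102 remains
subtract 987 from 1102: 115 remains
subtract 89 from 115: 26 remains
subtract 21 from 26: 5 remains
subtract 5 from 5: 0 remains
So 107368 = 75025 + 28657 + 2584 + 987 + 89 + 21 + 5, with no two terms consecutive in the sequence.

75025 + 28657 + 2584 + 987 + 89 + 21 + 5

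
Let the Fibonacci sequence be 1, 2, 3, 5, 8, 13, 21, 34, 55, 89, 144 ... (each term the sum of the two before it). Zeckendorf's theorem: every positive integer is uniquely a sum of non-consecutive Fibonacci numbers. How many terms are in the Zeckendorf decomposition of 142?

5

subtract 89 from 142: 53 remains
subtract 34 from 53: 19 remains
subtract 13 from 19: 6 remains
subtract 5 from 6: 1 remains
subtract 1 from 1: 0 remains
142 = 89 + 34 + 13 + 5 + 1, which has 5 terms.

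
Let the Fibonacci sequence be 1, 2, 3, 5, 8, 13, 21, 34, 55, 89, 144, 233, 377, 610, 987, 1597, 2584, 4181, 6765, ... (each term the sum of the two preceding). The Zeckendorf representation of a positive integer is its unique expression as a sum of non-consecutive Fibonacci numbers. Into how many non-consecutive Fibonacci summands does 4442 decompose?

largest Fibonacci ≤ 4442 is 4181; 4442 − 4181 = 261
largest Fibonacci ≤ 261 is 233; 261 − 233 = 28
largest Fibonacci ≤ 28 is 21; 28 − 21 = 7
largest Fibonacci ≤ 7 is 5; 7 − 5 = 2
largest Fibonacci ≤ 2 is 2; 2 − 2 = 0
4442 = 4181 + 233 + 21 + 5 + 2, which has 5 terms.

5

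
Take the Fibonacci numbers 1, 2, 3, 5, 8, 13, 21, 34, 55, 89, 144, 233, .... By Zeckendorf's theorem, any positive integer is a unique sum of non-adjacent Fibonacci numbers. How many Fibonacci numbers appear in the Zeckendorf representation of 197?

197 − 144 = 53
53 − 34 = 19
19 − 13 = 6
6 − 5 = 1
1 − 1 = 0
197 = 144 + 34 + 13 + 5 + 1, which has 5 terms.

5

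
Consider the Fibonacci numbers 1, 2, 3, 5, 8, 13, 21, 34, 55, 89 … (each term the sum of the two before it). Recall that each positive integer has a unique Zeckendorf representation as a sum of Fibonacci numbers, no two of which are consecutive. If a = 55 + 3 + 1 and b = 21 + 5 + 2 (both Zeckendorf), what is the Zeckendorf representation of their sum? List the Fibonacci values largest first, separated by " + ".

The two numbers are 59 and 28, so their sum is 87.
Repeatedly subtract the largest Fibonacci number that fits:
87: greatest Fibonacci not exceeding it is 55, leaving 32
32: greatest Fibonacci not exceeding it is 21, leaving 11
11: greatest Fibonacci not exceeding it is 8, leaving 3
3: greatest Fibonacci not exceeding it is 3, leaving 0

55 + 21 + 8 + 3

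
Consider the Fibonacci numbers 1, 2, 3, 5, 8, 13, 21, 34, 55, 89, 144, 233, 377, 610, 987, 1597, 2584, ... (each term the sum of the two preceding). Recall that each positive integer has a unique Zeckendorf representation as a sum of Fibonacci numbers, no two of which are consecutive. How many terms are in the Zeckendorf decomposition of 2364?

Greedily peel off the largest Fibonacci term at each step:
2364: greatest Fibonacci not exceeding it is 1597, leaving 767
767: greatest Fibonacci not exceeding it is 610, leaving 157
157: greatest Fibonacci not exceeding it is 144, leaving 13
13: greatest Fibonacci not exceeding it is 13, leaving 0
2364 = 1597 + 610 + 144 + 13, which has 4 terms.

4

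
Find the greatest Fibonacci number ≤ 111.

89 ≤ 111 < 144, so the largest Fibonacci number not exceeding 111 is 89.

89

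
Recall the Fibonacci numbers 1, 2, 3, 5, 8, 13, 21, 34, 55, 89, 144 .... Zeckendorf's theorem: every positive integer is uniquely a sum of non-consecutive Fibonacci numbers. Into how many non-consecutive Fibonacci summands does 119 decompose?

4

Greedily peel off the largest Fibonacci term at each step:
119: greatest Fibonacci not exceeding it is 89, leaving 30
30: greatest Fibonacci not exceeding it is 21, leaving 9
9: greatest Fibonacci not exceeding it is 8, leaving 1
1: greatest Fibonacci not exceeding it is 1, leaving 0
119 = 89 + 21 + 8 + 1, which has 4 terms.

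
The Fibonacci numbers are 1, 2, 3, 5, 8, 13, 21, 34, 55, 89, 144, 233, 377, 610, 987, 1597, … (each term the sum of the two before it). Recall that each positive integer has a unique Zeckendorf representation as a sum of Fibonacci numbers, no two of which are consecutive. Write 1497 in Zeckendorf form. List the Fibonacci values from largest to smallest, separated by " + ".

Greedy algorithm:
largest Fibonacci ≤ 1497 is 987; 1497 − 987 = 510
largest Fibonacci ≤ 510 is 377; 510 − 377 = 133
largest Fibonacci ≤ 133 is 89; 133 − 89 = 44
largest Fibonacci ≤ 44 is 34; 44 − 34 = 10
largest Fibonacci ≤ 10 is 8; 10 − 8 = 2
largest Fibonacci ≤ 2 is 2; 2 − 2 = 0
So 1497 = 987 + 377 + 89 + 34 + 8 + 2, with no two terms consecutive in the sequence.

987 + 377 + 89 + 34 + 8 + 2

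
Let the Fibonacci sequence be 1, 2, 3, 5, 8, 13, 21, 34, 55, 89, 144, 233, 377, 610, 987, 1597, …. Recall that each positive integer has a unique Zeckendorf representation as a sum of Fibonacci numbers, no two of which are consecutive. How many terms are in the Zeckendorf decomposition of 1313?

987 ≤ 1313 < 1597, so take 987; remainder 326
233 ≤ 326 < 377, so take 233; remainder 93
89 ≤ 93 < 144, so take 89; remainder 4
3 ≤ 4 < 5, so take 3; remainder 1
1 ≤ 1 < 2, so take 1; remainder 0
1313 = 987 + 233 + 89 + 3 + 1, which has 5 terms.

5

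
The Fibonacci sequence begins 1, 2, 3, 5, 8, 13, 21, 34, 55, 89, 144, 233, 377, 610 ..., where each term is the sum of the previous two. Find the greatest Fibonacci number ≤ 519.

377

377 ≤ 519 < 610, so the largest Fibonacci number not exceeding 519 is 377.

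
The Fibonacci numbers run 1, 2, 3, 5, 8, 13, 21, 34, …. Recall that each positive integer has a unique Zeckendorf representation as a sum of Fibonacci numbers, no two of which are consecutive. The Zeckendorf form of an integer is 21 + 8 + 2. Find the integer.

31

21 + 8 + 2 = 31.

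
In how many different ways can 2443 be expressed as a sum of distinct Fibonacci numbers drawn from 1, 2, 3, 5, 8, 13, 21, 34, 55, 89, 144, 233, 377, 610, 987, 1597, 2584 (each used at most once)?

2443 = 1597+610+233+3 = 1597+610+233+2+1 = 1597+610+144+89+3 = … (23 more), for 26 in all.

26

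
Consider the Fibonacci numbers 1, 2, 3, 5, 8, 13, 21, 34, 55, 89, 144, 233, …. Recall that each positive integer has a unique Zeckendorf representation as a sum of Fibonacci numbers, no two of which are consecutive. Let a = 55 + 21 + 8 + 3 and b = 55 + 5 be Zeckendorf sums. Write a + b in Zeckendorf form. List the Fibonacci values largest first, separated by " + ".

144 + 3

The two numbers are 87 and 60, so their sum is 147.
Greedily peel off the largest Fibonacci term at each step:
largest Fibonacci ≤ 147 is 144; 147 − 144 = 3
largest Fibonacci ≤ 3 is 3; 3 − 3 = 0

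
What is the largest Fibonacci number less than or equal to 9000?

6765

6765 ≤ 9000 < 10946, so the largest Fibonacci number not exceeding 9000 is 6765.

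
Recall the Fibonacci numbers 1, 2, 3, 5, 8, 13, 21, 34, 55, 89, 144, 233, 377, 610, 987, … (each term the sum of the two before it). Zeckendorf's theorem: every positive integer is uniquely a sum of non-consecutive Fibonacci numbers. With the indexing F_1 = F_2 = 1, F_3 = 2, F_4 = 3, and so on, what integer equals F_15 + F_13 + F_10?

F_15 + F_13 + F_10 = 610 + 233 + 55 = 898.

898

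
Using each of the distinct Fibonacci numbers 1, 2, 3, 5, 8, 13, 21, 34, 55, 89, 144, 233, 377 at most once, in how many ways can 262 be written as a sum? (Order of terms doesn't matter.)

262 = 233+21+8 = 233+21+5+3 = 144+89+21+8 = 233+21+5+2+1 = 233+13+8+5+3 = … (10 more), for 15 in all.

15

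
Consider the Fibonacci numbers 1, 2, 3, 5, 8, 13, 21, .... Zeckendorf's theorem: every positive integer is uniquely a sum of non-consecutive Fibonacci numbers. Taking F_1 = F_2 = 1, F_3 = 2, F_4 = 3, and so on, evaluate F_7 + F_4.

F_7 + F_4 = 13 + 3 = 16.

16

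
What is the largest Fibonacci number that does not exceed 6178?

4181 ≤ 6178 < 6765, so the largest Fibonacci number not exceeding 6178 is 4181.

4181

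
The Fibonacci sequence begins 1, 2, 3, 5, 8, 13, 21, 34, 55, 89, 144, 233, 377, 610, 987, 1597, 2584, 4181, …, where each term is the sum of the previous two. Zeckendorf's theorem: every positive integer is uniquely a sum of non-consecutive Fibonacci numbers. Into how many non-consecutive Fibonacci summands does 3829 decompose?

Repeatedly subtract the largest Fibonacci number that fits:
subtract 2584 from 3829: 1245 remains
subtract 987 from 1245: 258 remains
subtract 233 from 258: 25 remains
subtract 21 from 25: 4 remains
subtract 3 from 4: 1 remains
subtract 1 from 1: 0 remains
3829 = 2584 + 987 + 233 + 21 + 3 + 1, which has 6 terms.

6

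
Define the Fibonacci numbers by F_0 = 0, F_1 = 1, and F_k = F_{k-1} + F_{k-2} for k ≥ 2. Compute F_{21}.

10946

Iterating the recurrence up to F_{17} = 1597 and F_{16} = 987:
F_{18} = F_{17} + F_{16} = 1597 + 987 = 2584
F_{19} = F_{18} + F_{17} = 2584 + 1597 = 4181
F_{20} = F_{19} + F_{18} = 4181 + 2584 = 6765
F_{21} = F_{20} + F_{19} = 6765 + 4181 = 10946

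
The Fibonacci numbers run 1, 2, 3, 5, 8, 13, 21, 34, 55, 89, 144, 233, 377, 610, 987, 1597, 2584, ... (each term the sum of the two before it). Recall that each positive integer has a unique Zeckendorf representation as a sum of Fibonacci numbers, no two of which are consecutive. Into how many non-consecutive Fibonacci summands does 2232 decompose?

5

Greedy algorithm:
2232: greatest Fibonacci not exceeding it is 1597, leaving 635
635: greatest Fibonacci not exceeding it is 610, leaving 25
25: greatest Fibonacci not exceeding it is 21, leaving 4
4: greatest Fibonacci not exceeding it is 3, leaving 1
1: greatest Fibonacci not exceeding it is 1, leaving 0
2232 = 1597 + 610 + 21 + 3 + 1, which has 5 terms.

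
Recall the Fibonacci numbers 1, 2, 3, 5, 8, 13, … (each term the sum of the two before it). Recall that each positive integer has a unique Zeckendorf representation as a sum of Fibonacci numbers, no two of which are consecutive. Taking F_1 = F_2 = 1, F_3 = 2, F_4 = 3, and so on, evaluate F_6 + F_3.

F_6 + F_3 = 8 + 2 = 10.

10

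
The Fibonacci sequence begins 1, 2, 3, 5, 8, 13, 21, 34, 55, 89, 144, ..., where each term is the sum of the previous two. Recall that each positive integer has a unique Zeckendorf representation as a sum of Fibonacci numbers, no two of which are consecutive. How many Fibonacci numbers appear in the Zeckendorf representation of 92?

take 89 (≤ 92); 92 − 89 = 3
take 3 (≤ 3); 3 − 3 = 0
92 = 89 + 3, which has 2 terms.

2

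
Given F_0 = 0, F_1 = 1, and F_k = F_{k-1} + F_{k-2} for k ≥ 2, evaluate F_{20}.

6765

Iterating the recurrence up to F_{15} = 610 and F_{14} = 377:
F_{16} = F_{15} + F_{14} = 610 + 377 = 987
F_{17} = F_{16} + F_{15} = 987 + 610 = 1597
F_{18} = F_{17} + F_{16} = 1597 + 987 = 2584
F_{19} = F_{18} + F_{17} = 2584 + 1597 = 4181
F_{20} = F_{19} + F_{18} = 4181 + 2584 = 6765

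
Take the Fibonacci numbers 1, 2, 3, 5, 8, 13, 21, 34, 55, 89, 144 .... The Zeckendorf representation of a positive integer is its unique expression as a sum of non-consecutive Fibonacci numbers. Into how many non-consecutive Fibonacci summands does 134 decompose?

Greedily peel off the largest Fibonacci term at each step:
89 ≤ 134 < 144, so take 89; remainder 45
34 ≤ 45 < 55, so take 34; remainder 11
8 ≤ 11 < 13, so take 8; remainder 3
3 ≤ 3 < 5, so take 3; remainder 0
134 = 89 + 34 + 8 + 3, which has 4 terms.

4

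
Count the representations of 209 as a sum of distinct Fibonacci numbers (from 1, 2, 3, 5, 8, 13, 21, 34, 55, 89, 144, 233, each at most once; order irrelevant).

Each representation comes from the Zeckendorf form by replacing some F_k with F_{k−1} + F_{k−2} where possible.
209 = 144+55+8+2 = 144+55+5+3+2 = 144+34+21+8+2 = 144+34+21+5+3+2 = … (4 more), for 8 in all.

8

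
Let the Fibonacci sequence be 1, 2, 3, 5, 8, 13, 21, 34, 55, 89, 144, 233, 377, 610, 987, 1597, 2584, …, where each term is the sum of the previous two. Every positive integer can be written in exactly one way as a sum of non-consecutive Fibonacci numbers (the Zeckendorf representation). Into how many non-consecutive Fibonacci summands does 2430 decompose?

6

Greedily peel off the largest Fibonacci term at each step:
2430 − 1597 = 833
833 − 610 = 223
223 − 144 = 79
79 − 55 = 24
24 − 21 = 3
3 − 3 = 0
2430 = 1597 + 610 + 144 + 55 + 21 + 3, which has 6 terms.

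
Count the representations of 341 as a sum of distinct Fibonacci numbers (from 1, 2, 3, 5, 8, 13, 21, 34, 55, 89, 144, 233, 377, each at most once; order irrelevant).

11

Each representation comes from the Zeckendorf form by replacing some F_k with F_{k−1} + F_{k−2} where possible.
341 = 233+89+13+5+1 = 233+89+13+3+2+1 = 233+55+34+13+5+1 = 233+89+8+5+3+2+1 = … (7 more), for 11 in all.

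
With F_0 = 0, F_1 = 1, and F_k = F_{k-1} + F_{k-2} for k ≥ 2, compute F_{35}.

Iterating the recurrence up to F_{28} = 317811 and F_{27} = 196418:
F_{29} = F_{28} + F_{27} = 317811 + 196418 = 514229
F_{30} = F_{29} + F_{28} = 514229 + 317811 = 832040
F_{31} = F_{30} + F_{29} = 832040 + 514229 = 1346269
F_{32} = F_{31} + F_{30} = 1346269 + 832040 = 2178309
F_{33} = F_{32} + F_{31} = 2178309 + 1346269 = 3524578
F_{34} = F_{33} + F_{32} = 3524578 + 2178309 = 5702887
F_{35} = F_{34} + F_{33} = 5702887 + 3524578 = 9227465

9227465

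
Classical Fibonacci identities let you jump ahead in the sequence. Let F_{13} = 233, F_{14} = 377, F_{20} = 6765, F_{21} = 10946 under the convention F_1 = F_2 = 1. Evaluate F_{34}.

By the addition formula F_{m+n} = F_m F_{n+1} + F_{m−1} F_n with m=21, n=13: F_{34} = 10946·377 + 6765·233 = 4126642 + 1576245 = 5702887.

5702887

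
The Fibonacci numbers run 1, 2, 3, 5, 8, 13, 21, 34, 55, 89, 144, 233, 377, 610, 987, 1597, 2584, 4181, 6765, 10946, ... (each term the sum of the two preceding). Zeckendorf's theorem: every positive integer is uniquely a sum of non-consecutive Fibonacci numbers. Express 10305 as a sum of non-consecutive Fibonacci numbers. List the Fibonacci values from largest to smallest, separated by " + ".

10305: greatest Fibonacci not exceeding it is 6765, leaving 3540
3540: greatest Fibonacci not exceeding it is 2584, leaving 956
956: greatest Fibonacci not exceeding it is 610, leaving 346
346: greatest Fibonacci not exceeding it is 233, leaving 113
113: greatest Fibonacci not exceeding it is 89, leaving 24
24: greatest Fibonacci not exceeding it is 21, leaving 3
3: greatest Fibonacci not exceeding it is 3, leaving 0
So 10305 = 6765 + 2584 + 610 + 233 + 89 + 21 + 3, with no two terms consecutive in the sequence.

6765 + 2584 + 610 + 233 + 89 + 21 + 3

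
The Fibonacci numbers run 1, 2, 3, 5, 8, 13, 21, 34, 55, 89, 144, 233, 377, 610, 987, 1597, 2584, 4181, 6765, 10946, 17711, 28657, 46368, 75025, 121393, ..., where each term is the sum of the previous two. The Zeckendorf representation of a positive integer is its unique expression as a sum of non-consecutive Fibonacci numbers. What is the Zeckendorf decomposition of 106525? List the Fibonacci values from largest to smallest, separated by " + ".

Greedy algorithm:
106525: greatest Fibonacci not exceeding it is 75025, leaving 31500
31500: greatest Fibonacci not exceeding it is 28657, leaving 2843
2843: greatest Fibonacci not exceeding it is 2584, leaving 259
259: greatest Fibonacci not exceeding it is 233, leaving 26
26: greatest Fibonacci not exceeding it is 21, leaving 5
5: greatest Fibonacci not exceeding it is 5, leaving 0
So 106525 = 75025 + 28657 + 2584 + 233 + 21 + 5, with no two terms consecutive in the sequence.

75025 + 28657 + 2584 + 233 + 21 + 5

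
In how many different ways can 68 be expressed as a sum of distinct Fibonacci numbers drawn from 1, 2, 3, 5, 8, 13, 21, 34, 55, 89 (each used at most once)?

Each representation comes from the Zeckendorf form by replacing some F_k with F_{k−1} + F_{k−2} where possible.
68 = 55+13 = 55+8+5 = 34+21+13 = 55+8+3+2 = … (2 more), for 6 in all.

6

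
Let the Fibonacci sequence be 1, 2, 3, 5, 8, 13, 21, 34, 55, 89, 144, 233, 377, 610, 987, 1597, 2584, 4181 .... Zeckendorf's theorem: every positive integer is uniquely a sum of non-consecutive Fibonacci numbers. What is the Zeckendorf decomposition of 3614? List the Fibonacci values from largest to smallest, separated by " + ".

Repeatedly subtract the largest Fibonacci number that fits:
3614: greatest Fibonacci not exceeding it is 2584, leaving 1030
1030: greatest Fibonacci not exceeding it is 987, leaving 43
43: greatest Fibonacci not exceeding it is 34, leaving 9
9: greatest Fibonacci not exceeding it is 8, leaving 1
1: greatest Fibonacci not exceeding it is 1, leaving 0
So 3614 = 2584 + 987 + 34 + 8 + 1, with no two terms consecutive in the sequence.

2584 + 987 + 34 + 8 + 1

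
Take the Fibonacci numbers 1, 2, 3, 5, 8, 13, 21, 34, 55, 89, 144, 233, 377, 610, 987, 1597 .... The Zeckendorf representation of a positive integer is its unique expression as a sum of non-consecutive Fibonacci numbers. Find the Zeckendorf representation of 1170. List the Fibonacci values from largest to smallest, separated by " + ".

987 + 144 + 34 + 5

Greedily peel off the largest Fibonacci term at each step:
987 ≤ 1170 < 1597, so take 987; remainder 183
144 ≤ 183 < 233, so take 144; remainder 39
34 ≤ 39 < 55, so take 34; remainder 5
5 ≤ 5 < 8, so take 5; remainder 0
So 1170 = 987 + 144 + 34 + 5, with no two terms consecutive in the sequence.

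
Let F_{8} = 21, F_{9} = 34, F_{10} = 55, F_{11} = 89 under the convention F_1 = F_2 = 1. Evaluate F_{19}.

By the addition formula F_{m+n} = F_m F_{n+1} + F_{m−1} F_n with m=9, n=10: F_{19} = 34·89 + 21·55 = 3026 + 1155 = 4181.

4181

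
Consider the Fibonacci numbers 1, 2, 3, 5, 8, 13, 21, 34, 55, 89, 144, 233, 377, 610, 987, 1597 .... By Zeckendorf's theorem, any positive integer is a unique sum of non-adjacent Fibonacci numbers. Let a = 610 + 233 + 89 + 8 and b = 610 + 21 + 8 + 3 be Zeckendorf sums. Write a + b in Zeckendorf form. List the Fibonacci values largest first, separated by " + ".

The two numbers are 940 and 642, so their sum is 1582.
Repeatedly subtract the largest Fibonacci number that fits:
1582 − 987 = 595
595 − 377 = 218
218 − 144 = 74
74 − 55 = 19
19 − 13 = 6
6 − 5 = 1
1 − 1 = 0

987 + 377 + 144 + 55 + 13 + 5 + 1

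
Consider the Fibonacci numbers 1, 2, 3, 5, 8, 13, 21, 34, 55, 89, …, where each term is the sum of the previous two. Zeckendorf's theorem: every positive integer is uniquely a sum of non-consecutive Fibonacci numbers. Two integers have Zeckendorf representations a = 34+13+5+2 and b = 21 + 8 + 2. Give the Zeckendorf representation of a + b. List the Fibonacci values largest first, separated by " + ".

The two numbers are 54 and 31, so their sum is 85.
Greedily peel off the largest Fibonacci term at each step:
55 ≤ 85 < 89, so take 55; remainder 30
21 ≤ 30 < 34, so take 21; remainder 9
8 ≤ 9 < 13, so take 8; remainder 1
1 ≤ 1 < 2, so take 1; remainder 0

55 + 21 + 8 + 1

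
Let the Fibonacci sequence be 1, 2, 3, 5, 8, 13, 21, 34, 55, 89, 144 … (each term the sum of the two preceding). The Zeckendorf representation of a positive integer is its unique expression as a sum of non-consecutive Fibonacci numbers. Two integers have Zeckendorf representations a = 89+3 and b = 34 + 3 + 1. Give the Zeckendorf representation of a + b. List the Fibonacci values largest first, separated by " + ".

The two numbers are 92 and 38, so their sum is 130.
Repeatedly subtract the largest Fibonacci number that fits:
take 89 (≤ 130); 130 − 89 = 41
take 34 (≤ 41); 41 − 34 = 7
take 5 (≤ 7); 7 − 5 = 2
take 2 (≤ 2); 2 − 2 = 0

89 + 34 + 5 + 2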